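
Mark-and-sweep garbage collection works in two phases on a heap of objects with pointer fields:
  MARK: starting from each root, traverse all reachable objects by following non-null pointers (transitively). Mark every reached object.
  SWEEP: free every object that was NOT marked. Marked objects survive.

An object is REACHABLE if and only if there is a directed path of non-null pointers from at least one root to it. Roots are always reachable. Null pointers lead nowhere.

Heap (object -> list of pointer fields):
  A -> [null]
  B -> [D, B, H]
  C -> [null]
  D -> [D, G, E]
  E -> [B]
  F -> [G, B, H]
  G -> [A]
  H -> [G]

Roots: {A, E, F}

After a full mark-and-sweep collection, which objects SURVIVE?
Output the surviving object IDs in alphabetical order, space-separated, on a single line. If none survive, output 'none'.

Answer: A B D E F G H

Derivation:
Roots: A E F
Mark A: refs=null, marked=A
Mark E: refs=B, marked=A E
Mark F: refs=G B H, marked=A E F
Mark B: refs=D B H, marked=A B E F
Mark G: refs=A, marked=A B E F G
Mark H: refs=G, marked=A B E F G H
Mark D: refs=D G E, marked=A B D E F G H
Unmarked (collected): C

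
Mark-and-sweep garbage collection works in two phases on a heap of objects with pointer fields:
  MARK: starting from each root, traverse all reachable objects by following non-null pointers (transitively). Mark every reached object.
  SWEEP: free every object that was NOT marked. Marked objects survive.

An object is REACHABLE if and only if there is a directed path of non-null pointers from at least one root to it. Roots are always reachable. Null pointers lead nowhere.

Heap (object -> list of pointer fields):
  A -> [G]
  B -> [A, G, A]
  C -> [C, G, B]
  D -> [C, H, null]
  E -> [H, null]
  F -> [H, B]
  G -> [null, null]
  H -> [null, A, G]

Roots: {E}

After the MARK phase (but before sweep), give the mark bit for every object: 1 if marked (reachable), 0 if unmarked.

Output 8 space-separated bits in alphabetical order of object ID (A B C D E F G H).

Answer: 1 0 0 0 1 0 1 1

Derivation:
Roots: E
Mark E: refs=H null, marked=E
Mark H: refs=null A G, marked=E H
Mark A: refs=G, marked=A E H
Mark G: refs=null null, marked=A E G H
Unmarked (collected): B C D F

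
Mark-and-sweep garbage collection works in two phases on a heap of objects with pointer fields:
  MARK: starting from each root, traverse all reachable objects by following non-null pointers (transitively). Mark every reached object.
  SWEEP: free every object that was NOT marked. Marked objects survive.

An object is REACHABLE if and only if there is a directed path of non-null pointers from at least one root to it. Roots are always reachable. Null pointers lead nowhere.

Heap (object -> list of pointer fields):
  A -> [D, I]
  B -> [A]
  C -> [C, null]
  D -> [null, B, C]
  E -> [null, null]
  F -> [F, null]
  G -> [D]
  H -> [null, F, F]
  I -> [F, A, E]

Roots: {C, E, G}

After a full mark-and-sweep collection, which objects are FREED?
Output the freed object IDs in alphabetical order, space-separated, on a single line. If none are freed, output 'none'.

Roots: C E G
Mark C: refs=C null, marked=C
Mark E: refs=null null, marked=C E
Mark G: refs=D, marked=C E G
Mark D: refs=null B C, marked=C D E G
Mark B: refs=A, marked=B C D E G
Mark A: refs=D I, marked=A B C D E G
Mark I: refs=F A E, marked=A B C D E G I
Mark F: refs=F null, marked=A B C D E F G I
Unmarked (collected): H

Answer: H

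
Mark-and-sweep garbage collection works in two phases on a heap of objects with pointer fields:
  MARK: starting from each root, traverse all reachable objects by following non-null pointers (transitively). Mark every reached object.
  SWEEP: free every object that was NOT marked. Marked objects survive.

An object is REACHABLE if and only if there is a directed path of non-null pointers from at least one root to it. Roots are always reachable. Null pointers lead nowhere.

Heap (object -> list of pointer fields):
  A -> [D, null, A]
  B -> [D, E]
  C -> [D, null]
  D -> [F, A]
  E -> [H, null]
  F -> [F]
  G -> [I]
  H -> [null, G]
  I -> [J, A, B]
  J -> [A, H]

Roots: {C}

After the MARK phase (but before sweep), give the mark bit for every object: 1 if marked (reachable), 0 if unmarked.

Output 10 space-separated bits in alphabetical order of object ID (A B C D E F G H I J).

Answer: 1 0 1 1 0 1 0 0 0 0

Derivation:
Roots: C
Mark C: refs=D null, marked=C
Mark D: refs=F A, marked=C D
Mark F: refs=F, marked=C D F
Mark A: refs=D null A, marked=A C D F
Unmarked (collected): B E G H I J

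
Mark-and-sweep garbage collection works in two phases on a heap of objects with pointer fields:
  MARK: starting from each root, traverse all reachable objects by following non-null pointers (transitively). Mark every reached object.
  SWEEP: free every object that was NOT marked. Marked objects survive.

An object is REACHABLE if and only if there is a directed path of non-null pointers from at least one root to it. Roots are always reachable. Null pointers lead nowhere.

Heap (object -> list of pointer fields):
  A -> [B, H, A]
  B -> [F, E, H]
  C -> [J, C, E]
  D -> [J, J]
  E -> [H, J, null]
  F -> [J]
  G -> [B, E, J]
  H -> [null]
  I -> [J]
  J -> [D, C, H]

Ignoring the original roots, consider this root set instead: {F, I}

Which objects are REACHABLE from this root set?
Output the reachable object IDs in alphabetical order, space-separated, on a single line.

Roots: F I
Mark F: refs=J, marked=F
Mark I: refs=J, marked=F I
Mark J: refs=D C H, marked=F I J
Mark D: refs=J J, marked=D F I J
Mark C: refs=J C E, marked=C D F I J
Mark H: refs=null, marked=C D F H I J
Mark E: refs=H J null, marked=C D E F H I J
Unmarked (collected): A B G

Answer: C D E F H I J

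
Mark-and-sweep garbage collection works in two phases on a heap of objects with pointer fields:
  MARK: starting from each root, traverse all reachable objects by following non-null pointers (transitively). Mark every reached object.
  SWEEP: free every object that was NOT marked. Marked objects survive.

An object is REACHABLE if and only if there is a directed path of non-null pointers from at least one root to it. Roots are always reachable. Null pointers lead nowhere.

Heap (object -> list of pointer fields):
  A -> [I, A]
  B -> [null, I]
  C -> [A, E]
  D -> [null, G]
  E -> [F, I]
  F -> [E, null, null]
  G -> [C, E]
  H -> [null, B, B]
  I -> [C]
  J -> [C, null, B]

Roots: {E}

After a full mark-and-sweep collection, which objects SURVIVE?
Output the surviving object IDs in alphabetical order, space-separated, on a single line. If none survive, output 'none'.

Roots: E
Mark E: refs=F I, marked=E
Mark F: refs=E null null, marked=E F
Mark I: refs=C, marked=E F I
Mark C: refs=A E, marked=C E F I
Mark A: refs=I A, marked=A C E F I
Unmarked (collected): B D G H J

Answer: A C E F I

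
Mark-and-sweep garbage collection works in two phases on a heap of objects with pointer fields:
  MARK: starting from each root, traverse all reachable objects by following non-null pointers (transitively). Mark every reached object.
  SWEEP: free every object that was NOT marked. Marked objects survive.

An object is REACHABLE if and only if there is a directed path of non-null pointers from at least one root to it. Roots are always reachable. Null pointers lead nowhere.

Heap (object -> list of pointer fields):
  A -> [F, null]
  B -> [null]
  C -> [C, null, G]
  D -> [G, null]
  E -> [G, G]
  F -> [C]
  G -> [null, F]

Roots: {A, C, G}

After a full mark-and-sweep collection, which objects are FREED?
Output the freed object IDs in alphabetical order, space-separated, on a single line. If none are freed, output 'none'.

Answer: B D E

Derivation:
Roots: A C G
Mark A: refs=F null, marked=A
Mark C: refs=C null G, marked=A C
Mark G: refs=null F, marked=A C G
Mark F: refs=C, marked=A C F G
Unmarked (collected): B D E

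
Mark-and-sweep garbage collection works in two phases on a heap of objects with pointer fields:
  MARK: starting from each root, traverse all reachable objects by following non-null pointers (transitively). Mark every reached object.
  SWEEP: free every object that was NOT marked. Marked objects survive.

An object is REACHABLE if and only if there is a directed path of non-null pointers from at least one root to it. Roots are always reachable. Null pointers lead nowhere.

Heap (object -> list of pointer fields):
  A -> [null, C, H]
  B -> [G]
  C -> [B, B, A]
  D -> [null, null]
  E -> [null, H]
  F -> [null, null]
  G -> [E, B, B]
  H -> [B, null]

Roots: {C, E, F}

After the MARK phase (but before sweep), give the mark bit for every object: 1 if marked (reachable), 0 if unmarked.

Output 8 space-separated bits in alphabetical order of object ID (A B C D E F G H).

Roots: C E F
Mark C: refs=B B A, marked=C
Mark E: refs=null H, marked=C E
Mark F: refs=null null, marked=C E F
Mark B: refs=G, marked=B C E F
Mark A: refs=null C H, marked=A B C E F
Mark H: refs=B null, marked=A B C E F H
Mark G: refs=E B B, marked=A B C E F G H
Unmarked (collected): D

Answer: 1 1 1 0 1 1 1 1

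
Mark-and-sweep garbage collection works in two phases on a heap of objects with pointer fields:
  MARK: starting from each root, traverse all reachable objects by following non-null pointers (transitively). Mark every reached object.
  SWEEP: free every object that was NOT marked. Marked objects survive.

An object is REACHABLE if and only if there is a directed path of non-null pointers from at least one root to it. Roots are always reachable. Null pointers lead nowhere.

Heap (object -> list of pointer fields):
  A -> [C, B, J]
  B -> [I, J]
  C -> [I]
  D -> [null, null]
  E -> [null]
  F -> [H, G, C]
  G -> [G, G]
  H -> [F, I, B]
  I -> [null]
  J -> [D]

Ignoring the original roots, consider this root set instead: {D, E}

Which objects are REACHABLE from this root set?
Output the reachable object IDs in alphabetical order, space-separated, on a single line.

Roots: D E
Mark D: refs=null null, marked=D
Mark E: refs=null, marked=D E
Unmarked (collected): A B C F G H I J

Answer: D E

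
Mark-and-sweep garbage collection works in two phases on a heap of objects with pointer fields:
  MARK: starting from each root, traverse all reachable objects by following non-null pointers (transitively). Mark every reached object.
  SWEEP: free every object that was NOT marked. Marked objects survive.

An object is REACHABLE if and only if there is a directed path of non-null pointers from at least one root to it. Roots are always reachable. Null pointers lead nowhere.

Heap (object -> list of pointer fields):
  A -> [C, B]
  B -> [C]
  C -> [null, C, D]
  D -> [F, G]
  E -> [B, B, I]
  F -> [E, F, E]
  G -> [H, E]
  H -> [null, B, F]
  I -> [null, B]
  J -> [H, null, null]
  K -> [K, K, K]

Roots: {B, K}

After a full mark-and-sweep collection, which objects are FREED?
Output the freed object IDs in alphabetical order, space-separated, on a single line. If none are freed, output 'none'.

Roots: B K
Mark B: refs=C, marked=B
Mark K: refs=K K K, marked=B K
Mark C: refs=null C D, marked=B C K
Mark D: refs=F G, marked=B C D K
Mark F: refs=E F E, marked=B C D F K
Mark G: refs=H E, marked=B C D F G K
Mark E: refs=B B I, marked=B C D E F G K
Mark H: refs=null B F, marked=B C D E F G H K
Mark I: refs=null B, marked=B C D E F G H I K
Unmarked (collected): A J

Answer: A J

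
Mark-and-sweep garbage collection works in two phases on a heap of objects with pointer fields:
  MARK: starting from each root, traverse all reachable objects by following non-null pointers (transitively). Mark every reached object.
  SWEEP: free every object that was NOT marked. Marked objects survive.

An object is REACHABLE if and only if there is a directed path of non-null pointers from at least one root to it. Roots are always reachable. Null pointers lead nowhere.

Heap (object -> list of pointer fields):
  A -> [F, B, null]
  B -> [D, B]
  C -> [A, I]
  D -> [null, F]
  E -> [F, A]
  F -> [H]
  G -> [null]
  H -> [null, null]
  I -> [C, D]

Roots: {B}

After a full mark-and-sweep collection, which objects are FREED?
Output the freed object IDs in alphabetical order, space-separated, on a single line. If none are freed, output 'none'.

Answer: A C E G I

Derivation:
Roots: B
Mark B: refs=D B, marked=B
Mark D: refs=null F, marked=B D
Mark F: refs=H, marked=B D F
Mark H: refs=null null, marked=B D F H
Unmarked (collected): A C E G I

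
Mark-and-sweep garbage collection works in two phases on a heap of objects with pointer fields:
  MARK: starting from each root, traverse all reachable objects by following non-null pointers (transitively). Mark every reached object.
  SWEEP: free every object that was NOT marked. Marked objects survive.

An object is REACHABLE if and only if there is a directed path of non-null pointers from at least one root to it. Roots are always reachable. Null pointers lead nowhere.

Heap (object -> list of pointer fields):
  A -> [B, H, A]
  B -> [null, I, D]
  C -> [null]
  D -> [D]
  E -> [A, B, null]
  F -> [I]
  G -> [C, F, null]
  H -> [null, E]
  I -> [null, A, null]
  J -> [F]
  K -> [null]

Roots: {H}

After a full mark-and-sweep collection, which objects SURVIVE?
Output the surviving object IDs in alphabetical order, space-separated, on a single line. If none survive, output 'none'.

Roots: H
Mark H: refs=null E, marked=H
Mark E: refs=A B null, marked=E H
Mark A: refs=B H A, marked=A E H
Mark B: refs=null I D, marked=A B E H
Mark I: refs=null A null, marked=A B E H I
Mark D: refs=D, marked=A B D E H I
Unmarked (collected): C F G J K

Answer: A B D E H I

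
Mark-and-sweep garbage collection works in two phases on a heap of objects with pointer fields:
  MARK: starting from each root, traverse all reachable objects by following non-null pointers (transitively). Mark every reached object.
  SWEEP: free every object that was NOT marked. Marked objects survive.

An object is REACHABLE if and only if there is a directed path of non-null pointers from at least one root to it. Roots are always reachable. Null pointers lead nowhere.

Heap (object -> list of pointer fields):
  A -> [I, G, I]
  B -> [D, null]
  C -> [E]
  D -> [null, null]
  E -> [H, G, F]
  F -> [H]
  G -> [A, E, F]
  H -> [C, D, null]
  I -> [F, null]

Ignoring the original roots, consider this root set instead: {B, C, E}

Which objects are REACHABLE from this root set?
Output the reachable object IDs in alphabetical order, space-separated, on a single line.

Answer: A B C D E F G H I

Derivation:
Roots: B C E
Mark B: refs=D null, marked=B
Mark C: refs=E, marked=B C
Mark E: refs=H G F, marked=B C E
Mark D: refs=null null, marked=B C D E
Mark H: refs=C D null, marked=B C D E H
Mark G: refs=A E F, marked=B C D E G H
Mark F: refs=H, marked=B C D E F G H
Mark A: refs=I G I, marked=A B C D E F G H
Mark I: refs=F null, marked=A B C D E F G H I
Unmarked (collected): (none)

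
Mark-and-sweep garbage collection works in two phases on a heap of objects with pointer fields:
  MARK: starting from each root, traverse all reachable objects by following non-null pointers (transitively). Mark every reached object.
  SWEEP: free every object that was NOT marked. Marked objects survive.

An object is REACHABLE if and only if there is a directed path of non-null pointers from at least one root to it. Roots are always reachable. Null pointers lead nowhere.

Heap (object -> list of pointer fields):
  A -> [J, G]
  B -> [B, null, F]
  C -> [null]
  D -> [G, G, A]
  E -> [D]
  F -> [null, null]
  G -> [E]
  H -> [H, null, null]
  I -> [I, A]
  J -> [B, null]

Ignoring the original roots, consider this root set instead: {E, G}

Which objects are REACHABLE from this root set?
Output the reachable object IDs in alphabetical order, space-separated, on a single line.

Roots: E G
Mark E: refs=D, marked=E
Mark G: refs=E, marked=E G
Mark D: refs=G G A, marked=D E G
Mark A: refs=J G, marked=A D E G
Mark J: refs=B null, marked=A D E G J
Mark B: refs=B null F, marked=A B D E G J
Mark F: refs=null null, marked=A B D E F G J
Unmarked (collected): C H I

Answer: A B D E F G J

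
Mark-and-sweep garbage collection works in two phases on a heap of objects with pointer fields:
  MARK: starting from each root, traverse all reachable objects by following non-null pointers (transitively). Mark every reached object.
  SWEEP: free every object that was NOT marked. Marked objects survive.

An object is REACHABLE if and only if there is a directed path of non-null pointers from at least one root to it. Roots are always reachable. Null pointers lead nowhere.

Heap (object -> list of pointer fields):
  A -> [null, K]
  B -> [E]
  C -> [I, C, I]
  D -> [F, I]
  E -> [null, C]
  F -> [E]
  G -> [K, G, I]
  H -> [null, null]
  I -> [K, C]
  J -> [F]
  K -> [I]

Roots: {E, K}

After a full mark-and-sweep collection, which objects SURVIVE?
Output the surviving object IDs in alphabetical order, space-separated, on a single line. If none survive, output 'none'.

Answer: C E I K

Derivation:
Roots: E K
Mark E: refs=null C, marked=E
Mark K: refs=I, marked=E K
Mark C: refs=I C I, marked=C E K
Mark I: refs=K C, marked=C E I K
Unmarked (collected): A B D F G H J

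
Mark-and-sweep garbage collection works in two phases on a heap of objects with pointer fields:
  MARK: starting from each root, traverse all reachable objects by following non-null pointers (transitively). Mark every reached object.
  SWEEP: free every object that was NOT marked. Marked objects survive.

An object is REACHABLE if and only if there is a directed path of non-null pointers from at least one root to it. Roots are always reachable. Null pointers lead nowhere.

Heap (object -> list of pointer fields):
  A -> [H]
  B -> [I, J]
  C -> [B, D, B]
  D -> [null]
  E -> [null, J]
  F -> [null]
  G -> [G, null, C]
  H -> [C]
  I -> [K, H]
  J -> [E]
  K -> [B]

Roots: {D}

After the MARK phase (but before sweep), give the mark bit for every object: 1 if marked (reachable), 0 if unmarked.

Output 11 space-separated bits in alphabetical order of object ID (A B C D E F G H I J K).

Answer: 0 0 0 1 0 0 0 0 0 0 0

Derivation:
Roots: D
Mark D: refs=null, marked=D
Unmarked (collected): A B C E F G H I J K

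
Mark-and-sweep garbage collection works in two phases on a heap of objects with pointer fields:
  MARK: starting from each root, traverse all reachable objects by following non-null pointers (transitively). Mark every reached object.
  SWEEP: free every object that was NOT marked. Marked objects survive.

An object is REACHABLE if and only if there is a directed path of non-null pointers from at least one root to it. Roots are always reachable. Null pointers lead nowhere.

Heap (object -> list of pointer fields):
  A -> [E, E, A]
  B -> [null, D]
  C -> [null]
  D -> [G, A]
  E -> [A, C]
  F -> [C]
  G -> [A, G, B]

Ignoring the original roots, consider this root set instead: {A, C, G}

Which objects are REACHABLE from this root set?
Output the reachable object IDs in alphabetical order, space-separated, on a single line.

Answer: A B C D E G

Derivation:
Roots: A C G
Mark A: refs=E E A, marked=A
Mark C: refs=null, marked=A C
Mark G: refs=A G B, marked=A C G
Mark E: refs=A C, marked=A C E G
Mark B: refs=null D, marked=A B C E G
Mark D: refs=G A, marked=A B C D E G
Unmarked (collected): F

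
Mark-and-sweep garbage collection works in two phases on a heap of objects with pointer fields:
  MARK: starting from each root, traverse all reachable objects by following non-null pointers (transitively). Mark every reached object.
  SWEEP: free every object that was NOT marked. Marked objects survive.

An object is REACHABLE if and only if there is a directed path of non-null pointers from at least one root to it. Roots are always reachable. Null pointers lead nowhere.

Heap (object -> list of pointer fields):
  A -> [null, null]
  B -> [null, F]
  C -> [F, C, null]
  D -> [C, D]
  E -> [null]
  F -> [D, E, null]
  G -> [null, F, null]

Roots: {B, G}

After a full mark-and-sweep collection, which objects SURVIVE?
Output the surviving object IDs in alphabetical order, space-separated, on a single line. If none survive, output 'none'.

Answer: B C D E F G

Derivation:
Roots: B G
Mark B: refs=null F, marked=B
Mark G: refs=null F null, marked=B G
Mark F: refs=D E null, marked=B F G
Mark D: refs=C D, marked=B D F G
Mark E: refs=null, marked=B D E F G
Mark C: refs=F C null, marked=B C D E F G
Unmarked (collected): A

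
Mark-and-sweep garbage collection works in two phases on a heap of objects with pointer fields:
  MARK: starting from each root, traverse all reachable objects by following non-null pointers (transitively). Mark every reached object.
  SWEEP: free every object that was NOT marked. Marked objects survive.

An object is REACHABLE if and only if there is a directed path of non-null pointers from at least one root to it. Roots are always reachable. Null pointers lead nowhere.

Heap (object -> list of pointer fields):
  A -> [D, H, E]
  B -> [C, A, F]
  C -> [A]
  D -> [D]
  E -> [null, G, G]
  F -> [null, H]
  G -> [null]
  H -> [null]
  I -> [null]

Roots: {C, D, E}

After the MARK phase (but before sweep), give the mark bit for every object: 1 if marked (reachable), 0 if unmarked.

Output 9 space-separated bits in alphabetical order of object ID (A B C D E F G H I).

Roots: C D E
Mark C: refs=A, marked=C
Mark D: refs=D, marked=C D
Mark E: refs=null G G, marked=C D E
Mark A: refs=D H E, marked=A C D E
Mark G: refs=null, marked=A C D E G
Mark H: refs=null, marked=A C D E G H
Unmarked (collected): B F I

Answer: 1 0 1 1 1 0 1 1 0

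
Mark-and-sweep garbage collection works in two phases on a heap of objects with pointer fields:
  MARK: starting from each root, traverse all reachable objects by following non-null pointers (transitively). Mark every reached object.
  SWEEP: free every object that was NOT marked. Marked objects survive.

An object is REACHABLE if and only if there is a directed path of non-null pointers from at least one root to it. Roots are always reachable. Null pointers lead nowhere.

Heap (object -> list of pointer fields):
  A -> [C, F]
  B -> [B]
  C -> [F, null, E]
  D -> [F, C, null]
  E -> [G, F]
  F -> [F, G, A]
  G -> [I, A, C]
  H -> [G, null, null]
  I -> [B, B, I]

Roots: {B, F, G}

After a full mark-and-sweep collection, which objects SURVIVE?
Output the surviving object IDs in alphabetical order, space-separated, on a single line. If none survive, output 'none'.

Roots: B F G
Mark B: refs=B, marked=B
Mark F: refs=F G A, marked=B F
Mark G: refs=I A C, marked=B F G
Mark A: refs=C F, marked=A B F G
Mark I: refs=B B I, marked=A B F G I
Mark C: refs=F null E, marked=A B C F G I
Mark E: refs=G F, marked=A B C E F G I
Unmarked (collected): D H

Answer: A B C E F G I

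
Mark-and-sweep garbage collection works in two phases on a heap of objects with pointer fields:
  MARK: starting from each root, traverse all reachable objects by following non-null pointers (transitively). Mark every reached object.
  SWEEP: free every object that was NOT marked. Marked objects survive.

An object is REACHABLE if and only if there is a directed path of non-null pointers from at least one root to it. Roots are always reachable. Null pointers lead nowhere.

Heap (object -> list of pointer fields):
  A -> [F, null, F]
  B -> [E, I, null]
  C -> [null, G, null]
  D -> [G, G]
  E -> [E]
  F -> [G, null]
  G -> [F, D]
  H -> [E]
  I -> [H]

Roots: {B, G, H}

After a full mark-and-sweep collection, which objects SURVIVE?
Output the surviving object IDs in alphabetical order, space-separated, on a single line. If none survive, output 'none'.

Roots: B G H
Mark B: refs=E I null, marked=B
Mark G: refs=F D, marked=B G
Mark H: refs=E, marked=B G H
Mark E: refs=E, marked=B E G H
Mark I: refs=H, marked=B E G H I
Mark F: refs=G null, marked=B E F G H I
Mark D: refs=G G, marked=B D E F G H I
Unmarked (collected): A C

Answer: B D E F G H I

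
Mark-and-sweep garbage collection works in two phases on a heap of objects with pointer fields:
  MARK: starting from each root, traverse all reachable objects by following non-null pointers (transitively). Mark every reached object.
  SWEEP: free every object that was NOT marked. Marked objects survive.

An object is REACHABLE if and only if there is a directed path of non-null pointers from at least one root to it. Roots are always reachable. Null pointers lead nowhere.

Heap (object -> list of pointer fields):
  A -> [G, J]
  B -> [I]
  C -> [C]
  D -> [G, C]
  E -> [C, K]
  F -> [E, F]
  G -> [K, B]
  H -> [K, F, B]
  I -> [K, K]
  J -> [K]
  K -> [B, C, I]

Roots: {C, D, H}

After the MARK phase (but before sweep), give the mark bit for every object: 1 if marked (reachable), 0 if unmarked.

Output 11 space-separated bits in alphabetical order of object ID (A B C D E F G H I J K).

Answer: 0 1 1 1 1 1 1 1 1 0 1

Derivation:
Roots: C D H
Mark C: refs=C, marked=C
Mark D: refs=G C, marked=C D
Mark H: refs=K F B, marked=C D H
Mark G: refs=K B, marked=C D G H
Mark K: refs=B C I, marked=C D G H K
Mark F: refs=E F, marked=C D F G H K
Mark B: refs=I, marked=B C D F G H K
Mark I: refs=K K, marked=B C D F G H I K
Mark E: refs=C K, marked=B C D E F G H I K
Unmarked (collected): A J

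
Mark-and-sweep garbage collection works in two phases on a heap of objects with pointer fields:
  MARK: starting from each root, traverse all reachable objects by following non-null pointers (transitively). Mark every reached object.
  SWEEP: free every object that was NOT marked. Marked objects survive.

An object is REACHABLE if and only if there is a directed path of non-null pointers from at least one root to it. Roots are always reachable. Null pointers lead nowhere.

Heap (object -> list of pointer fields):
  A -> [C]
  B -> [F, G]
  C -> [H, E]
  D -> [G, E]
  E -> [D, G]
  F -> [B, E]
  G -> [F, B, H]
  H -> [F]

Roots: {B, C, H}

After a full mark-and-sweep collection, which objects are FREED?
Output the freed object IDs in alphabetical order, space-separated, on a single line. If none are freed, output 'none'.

Answer: A

Derivation:
Roots: B C H
Mark B: refs=F G, marked=B
Mark C: refs=H E, marked=B C
Mark H: refs=F, marked=B C H
Mark F: refs=B E, marked=B C F H
Mark G: refs=F B H, marked=B C F G H
Mark E: refs=D G, marked=B C E F G H
Mark D: refs=G E, marked=B C D E F G H
Unmarked (collected): A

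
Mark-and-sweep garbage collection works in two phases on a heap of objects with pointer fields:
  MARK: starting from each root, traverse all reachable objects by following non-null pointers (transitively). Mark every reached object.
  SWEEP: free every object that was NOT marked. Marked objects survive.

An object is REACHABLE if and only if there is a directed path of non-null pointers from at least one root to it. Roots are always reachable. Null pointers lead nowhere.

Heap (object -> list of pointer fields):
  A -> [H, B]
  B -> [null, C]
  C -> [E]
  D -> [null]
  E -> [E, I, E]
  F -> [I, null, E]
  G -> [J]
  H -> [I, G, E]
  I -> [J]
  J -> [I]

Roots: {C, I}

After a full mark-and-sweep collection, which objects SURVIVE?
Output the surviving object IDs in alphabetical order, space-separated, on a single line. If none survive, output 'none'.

Answer: C E I J

Derivation:
Roots: C I
Mark C: refs=E, marked=C
Mark I: refs=J, marked=C I
Mark E: refs=E I E, marked=C E I
Mark J: refs=I, marked=C E I J
Unmarked (collected): A B D F G H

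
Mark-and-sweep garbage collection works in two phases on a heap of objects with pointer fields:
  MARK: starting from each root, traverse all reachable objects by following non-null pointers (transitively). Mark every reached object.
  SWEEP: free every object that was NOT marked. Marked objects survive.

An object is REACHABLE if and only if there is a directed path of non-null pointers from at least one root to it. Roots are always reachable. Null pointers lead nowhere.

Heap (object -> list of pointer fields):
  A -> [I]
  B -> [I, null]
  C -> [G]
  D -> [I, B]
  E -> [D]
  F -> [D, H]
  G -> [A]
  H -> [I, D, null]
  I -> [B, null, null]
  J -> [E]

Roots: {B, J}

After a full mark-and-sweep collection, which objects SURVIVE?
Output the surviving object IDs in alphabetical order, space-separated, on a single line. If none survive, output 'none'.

Roots: B J
Mark B: refs=I null, marked=B
Mark J: refs=E, marked=B J
Mark I: refs=B null null, marked=B I J
Mark E: refs=D, marked=B E I J
Mark D: refs=I B, marked=B D E I J
Unmarked (collected): A C F G H

Answer: B D E I J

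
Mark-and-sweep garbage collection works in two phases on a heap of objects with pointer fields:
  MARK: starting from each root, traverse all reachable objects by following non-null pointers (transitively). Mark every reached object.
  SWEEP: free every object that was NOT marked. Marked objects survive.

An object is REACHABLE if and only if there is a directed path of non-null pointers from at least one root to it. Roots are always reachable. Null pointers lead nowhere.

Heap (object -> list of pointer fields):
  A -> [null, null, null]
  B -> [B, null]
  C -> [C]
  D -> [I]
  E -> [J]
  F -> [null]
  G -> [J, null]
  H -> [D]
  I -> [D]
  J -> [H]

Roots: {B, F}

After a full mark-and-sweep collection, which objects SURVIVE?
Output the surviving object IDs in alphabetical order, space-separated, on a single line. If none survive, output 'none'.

Answer: B F

Derivation:
Roots: B F
Mark B: refs=B null, marked=B
Mark F: refs=null, marked=B F
Unmarked (collected): A C D E G H I J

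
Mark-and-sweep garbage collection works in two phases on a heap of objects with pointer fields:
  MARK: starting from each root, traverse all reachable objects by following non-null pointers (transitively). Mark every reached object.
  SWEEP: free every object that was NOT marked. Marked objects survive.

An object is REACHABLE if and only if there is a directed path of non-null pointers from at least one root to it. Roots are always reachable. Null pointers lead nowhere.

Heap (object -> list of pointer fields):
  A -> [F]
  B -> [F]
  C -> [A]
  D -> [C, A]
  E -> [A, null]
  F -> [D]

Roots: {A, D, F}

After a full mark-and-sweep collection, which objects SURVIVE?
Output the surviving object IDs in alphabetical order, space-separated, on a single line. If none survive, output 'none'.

Roots: A D F
Mark A: refs=F, marked=A
Mark D: refs=C A, marked=A D
Mark F: refs=D, marked=A D F
Mark C: refs=A, marked=A C D F
Unmarked (collected): B E

Answer: A C D F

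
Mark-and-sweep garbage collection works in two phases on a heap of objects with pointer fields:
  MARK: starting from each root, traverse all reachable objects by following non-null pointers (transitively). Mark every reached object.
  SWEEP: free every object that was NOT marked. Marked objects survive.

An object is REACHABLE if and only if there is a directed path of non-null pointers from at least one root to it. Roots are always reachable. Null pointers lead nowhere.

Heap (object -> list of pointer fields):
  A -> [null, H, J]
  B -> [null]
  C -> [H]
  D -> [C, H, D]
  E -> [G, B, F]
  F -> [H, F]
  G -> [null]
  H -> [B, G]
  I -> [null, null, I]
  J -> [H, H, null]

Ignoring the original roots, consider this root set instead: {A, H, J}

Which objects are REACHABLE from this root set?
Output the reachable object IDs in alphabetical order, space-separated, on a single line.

Roots: A H J
Mark A: refs=null H J, marked=A
Mark H: refs=B G, marked=A H
Mark J: refs=H H null, marked=A H J
Mark B: refs=null, marked=A B H J
Mark G: refs=null, marked=A B G H J
Unmarked (collected): C D E F I

Answer: A B G H J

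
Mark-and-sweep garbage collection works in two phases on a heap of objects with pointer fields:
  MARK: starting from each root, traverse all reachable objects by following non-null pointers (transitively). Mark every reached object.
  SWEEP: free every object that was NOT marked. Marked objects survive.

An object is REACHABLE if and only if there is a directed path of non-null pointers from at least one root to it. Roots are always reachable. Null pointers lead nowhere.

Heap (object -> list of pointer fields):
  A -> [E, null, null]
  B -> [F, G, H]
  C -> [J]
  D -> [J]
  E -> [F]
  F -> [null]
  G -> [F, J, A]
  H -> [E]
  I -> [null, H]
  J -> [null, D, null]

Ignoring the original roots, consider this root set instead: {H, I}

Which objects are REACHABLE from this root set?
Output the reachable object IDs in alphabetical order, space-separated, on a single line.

Roots: H I
Mark H: refs=E, marked=H
Mark I: refs=null H, marked=H I
Mark E: refs=F, marked=E H I
Mark F: refs=null, marked=E F H I
Unmarked (collected): A B C D G J

Answer: E F H I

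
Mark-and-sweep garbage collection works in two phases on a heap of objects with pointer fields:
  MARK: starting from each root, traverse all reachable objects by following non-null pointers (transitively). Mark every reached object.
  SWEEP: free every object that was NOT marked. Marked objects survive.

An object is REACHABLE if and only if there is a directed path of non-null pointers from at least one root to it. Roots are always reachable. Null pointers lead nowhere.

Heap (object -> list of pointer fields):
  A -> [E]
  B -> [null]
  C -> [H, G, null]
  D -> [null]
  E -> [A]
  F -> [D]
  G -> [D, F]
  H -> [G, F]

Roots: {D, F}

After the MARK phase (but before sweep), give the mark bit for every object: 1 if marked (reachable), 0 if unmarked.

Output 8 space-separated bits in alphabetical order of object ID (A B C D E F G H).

Answer: 0 0 0 1 0 1 0 0

Derivation:
Roots: D F
Mark D: refs=null, marked=D
Mark F: refs=D, marked=D F
Unmarked (collected): A B C E G H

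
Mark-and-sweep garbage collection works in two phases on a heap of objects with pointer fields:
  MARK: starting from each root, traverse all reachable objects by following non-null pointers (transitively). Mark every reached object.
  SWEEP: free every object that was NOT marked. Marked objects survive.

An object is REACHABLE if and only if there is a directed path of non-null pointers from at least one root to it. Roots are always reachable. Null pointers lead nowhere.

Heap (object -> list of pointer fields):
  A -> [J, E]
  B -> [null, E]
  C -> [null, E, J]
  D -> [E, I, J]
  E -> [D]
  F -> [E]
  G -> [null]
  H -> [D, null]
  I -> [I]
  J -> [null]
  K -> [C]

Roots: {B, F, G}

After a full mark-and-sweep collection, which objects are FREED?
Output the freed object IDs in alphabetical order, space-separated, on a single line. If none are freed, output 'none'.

Answer: A C H K

Derivation:
Roots: B F G
Mark B: refs=null E, marked=B
Mark F: refs=E, marked=B F
Mark G: refs=null, marked=B F G
Mark E: refs=D, marked=B E F G
Mark D: refs=E I J, marked=B D E F G
Mark I: refs=I, marked=B D E F G I
Mark J: refs=null, marked=B D E F G I J
Unmarked (collected): A C H K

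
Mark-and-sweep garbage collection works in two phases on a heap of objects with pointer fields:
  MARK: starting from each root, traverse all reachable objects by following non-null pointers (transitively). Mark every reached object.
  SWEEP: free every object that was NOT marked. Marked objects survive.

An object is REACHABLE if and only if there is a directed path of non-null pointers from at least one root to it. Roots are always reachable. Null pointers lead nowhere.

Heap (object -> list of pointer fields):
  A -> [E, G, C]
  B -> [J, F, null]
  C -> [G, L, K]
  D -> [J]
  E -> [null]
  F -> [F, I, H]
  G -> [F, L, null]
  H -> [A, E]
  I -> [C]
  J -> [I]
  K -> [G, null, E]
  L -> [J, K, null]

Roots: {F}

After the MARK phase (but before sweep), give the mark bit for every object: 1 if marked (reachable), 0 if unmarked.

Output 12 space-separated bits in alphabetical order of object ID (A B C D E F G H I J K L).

Roots: F
Mark F: refs=F I H, marked=F
Mark I: refs=C, marked=F I
Mark H: refs=A E, marked=F H I
Mark C: refs=G L K, marked=C F H I
Mark A: refs=E G C, marked=A C F H I
Mark E: refs=null, marked=A C E F H I
Mark G: refs=F L null, marked=A C E F G H I
Mark L: refs=J K null, marked=A C E F G H I L
Mark K: refs=G null E, marked=A C E F G H I K L
Mark J: refs=I, marked=A C E F G H I J K L
Unmarked (collected): B D

Answer: 1 0 1 0 1 1 1 1 1 1 1 1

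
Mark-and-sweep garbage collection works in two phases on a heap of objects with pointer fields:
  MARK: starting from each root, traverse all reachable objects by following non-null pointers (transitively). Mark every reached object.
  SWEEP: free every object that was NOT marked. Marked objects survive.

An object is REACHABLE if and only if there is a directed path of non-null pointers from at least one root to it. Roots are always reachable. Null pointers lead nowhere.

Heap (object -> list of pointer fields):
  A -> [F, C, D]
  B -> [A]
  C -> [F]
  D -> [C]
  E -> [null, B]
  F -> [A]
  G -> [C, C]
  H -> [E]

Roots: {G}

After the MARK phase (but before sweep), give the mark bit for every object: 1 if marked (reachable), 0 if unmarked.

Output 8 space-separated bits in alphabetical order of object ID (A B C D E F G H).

Roots: G
Mark G: refs=C C, marked=G
Mark C: refs=F, marked=C G
Mark F: refs=A, marked=C F G
Mark A: refs=F C D, marked=A C F G
Mark D: refs=C, marked=A C D F G
Unmarked (collected): B E H

Answer: 1 0 1 1 0 1 1 0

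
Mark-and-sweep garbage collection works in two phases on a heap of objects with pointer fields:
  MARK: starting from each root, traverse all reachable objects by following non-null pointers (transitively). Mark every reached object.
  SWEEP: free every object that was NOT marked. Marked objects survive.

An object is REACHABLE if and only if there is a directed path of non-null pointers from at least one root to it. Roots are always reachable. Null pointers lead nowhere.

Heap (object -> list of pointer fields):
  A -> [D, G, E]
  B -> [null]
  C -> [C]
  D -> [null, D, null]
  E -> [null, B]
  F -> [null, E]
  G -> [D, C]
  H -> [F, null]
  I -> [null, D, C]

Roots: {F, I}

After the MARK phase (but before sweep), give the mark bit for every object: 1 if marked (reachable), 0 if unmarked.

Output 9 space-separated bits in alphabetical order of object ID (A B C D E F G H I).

Roots: F I
Mark F: refs=null E, marked=F
Mark I: refs=null D C, marked=F I
Mark E: refs=null B, marked=E F I
Mark D: refs=null D null, marked=D E F I
Mark C: refs=C, marked=C D E F I
Mark B: refs=null, marked=B C D E F I
Unmarked (collected): A G H

Answer: 0 1 1 1 1 1 0 0 1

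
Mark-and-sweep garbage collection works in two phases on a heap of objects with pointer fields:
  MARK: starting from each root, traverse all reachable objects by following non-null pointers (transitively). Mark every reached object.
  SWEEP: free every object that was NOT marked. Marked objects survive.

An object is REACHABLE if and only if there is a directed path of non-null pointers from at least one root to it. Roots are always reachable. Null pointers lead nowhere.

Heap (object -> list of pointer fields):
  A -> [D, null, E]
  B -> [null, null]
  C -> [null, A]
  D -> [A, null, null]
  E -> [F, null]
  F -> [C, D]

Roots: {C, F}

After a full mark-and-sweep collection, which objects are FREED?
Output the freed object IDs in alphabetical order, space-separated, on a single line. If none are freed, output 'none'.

Roots: C F
Mark C: refs=null A, marked=C
Mark F: refs=C D, marked=C F
Mark A: refs=D null E, marked=A C F
Mark D: refs=A null null, marked=A C D F
Mark E: refs=F null, marked=A C D E F
Unmarked (collected): B

Answer: B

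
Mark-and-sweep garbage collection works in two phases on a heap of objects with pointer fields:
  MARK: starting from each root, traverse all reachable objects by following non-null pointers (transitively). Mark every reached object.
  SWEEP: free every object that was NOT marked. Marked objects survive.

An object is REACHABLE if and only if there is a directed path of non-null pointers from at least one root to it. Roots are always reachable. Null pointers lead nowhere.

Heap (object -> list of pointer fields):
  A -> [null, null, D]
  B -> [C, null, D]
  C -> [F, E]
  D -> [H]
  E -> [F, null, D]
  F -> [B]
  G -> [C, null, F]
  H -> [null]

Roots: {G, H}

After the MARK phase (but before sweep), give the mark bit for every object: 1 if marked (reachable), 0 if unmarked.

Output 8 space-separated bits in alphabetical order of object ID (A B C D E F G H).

Roots: G H
Mark G: refs=C null F, marked=G
Mark H: refs=null, marked=G H
Mark C: refs=F E, marked=C G H
Mark F: refs=B, marked=C F G H
Mark E: refs=F null D, marked=C E F G H
Mark B: refs=C null D, marked=B C E F G H
Mark D: refs=H, marked=B C D E F G H
Unmarked (collected): A

Answer: 0 1 1 1 1 1 1 1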